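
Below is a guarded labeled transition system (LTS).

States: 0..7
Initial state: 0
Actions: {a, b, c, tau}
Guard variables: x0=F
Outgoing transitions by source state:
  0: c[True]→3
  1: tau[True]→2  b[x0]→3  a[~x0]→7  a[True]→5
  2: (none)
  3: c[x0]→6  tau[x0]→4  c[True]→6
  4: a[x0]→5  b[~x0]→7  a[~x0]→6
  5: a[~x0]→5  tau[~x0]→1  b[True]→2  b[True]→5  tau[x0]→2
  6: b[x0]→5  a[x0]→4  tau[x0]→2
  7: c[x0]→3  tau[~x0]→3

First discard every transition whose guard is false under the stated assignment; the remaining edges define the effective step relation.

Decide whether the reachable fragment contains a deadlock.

R = {0,3,6}
  0: c→3  [1 out]
  3: c→6  [1 out]
  6: ∅  [STUCK]
trace reaching 6: c·c

Answer: DEADLOCK at state 6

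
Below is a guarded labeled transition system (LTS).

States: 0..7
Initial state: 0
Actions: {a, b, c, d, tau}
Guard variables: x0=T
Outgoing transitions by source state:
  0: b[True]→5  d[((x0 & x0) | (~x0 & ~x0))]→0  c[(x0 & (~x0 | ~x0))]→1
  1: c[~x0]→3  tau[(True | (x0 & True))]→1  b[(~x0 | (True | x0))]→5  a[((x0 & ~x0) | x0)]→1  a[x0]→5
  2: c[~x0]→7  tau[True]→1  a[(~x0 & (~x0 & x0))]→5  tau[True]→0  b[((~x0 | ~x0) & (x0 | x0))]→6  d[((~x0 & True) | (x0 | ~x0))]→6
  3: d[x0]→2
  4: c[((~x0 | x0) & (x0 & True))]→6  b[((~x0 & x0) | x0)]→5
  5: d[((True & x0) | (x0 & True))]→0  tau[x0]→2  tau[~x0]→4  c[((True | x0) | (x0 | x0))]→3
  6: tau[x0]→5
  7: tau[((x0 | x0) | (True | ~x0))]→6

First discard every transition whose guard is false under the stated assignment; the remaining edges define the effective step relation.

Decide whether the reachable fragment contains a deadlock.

Reach set: {0,1,2,3,5,6}
  0: b→5  d→0  [deg 2]
  1: a→1  a→5  b→5  tau→1  [deg 4]
  2: d→6  tau→0  tau→1  [deg 3]
  3: d→2  [deg 1]
  5: c→3  d→0  tau→2  [deg 3]
  6: tau→5  [deg 1]

Answer: DEADLOCK-FREE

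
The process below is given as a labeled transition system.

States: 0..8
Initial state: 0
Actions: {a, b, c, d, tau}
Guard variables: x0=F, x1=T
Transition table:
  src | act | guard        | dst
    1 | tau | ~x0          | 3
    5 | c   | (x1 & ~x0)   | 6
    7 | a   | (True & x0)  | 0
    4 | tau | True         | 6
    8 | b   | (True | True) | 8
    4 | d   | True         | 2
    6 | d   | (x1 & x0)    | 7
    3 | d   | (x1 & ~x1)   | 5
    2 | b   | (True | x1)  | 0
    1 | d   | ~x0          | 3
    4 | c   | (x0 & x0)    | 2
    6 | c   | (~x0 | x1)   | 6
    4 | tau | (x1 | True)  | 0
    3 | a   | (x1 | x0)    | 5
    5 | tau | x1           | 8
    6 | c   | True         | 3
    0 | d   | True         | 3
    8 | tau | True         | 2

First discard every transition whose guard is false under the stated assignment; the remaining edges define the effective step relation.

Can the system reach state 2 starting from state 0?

Answer: REACHABLE

Working:
14 transition(s) survive guard evaluation.
L0 = {0}
L1 = {3}  cumulative {0,3}
L2 = {5}  cumulative {0,3,5}
L3 = {6,8}  cumulative {0,3,5,6,8}
L4 = {2}  cumulative {0,2,3,5,6,8}
Reachable = {0,2,3,5,6,8}
witness 2: d·a·tau·tau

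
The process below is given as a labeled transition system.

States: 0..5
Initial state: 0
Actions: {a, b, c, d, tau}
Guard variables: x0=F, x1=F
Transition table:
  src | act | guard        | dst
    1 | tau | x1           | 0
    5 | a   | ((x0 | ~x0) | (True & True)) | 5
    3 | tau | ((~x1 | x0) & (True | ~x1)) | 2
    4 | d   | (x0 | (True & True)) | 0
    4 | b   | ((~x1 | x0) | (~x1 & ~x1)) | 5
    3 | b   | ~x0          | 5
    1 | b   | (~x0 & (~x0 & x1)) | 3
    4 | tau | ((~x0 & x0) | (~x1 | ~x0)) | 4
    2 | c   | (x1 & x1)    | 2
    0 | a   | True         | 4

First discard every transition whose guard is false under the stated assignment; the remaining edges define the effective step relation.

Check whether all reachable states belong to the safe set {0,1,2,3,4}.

Answer: INVARIANT VIOLATED at state 5

Working:
Safe = {0,1,2,3,4}
Reachable = {0,4,5}
  0: ✓
  4: ✓
  5: outside
witness against invariant: a·b → 5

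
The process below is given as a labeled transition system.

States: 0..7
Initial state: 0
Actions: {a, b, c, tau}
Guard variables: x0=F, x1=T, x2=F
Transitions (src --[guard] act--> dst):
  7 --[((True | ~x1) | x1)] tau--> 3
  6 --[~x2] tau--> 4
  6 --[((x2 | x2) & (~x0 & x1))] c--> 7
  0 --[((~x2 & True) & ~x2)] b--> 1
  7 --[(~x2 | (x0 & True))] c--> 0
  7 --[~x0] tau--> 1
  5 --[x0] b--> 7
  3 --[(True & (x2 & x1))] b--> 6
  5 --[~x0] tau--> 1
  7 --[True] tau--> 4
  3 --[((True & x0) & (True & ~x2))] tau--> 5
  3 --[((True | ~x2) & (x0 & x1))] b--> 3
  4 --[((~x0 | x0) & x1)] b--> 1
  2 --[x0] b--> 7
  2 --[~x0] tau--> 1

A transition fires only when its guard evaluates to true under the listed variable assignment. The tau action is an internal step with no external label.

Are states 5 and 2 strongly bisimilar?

Compute ~ classes (split until stable):
  round 0: {{0,1,2,3,4,5,6,7}}
  round 1: {{0,4},{1,3},{2,5,6},{7}}
  round 2: {{0,4},{1,3},{2,5},{6},{7}}
stable after 3 split(s): 5 block(s)
class of 5: {2,5}; class of 2: {2,5}

Answer: BISIMILAR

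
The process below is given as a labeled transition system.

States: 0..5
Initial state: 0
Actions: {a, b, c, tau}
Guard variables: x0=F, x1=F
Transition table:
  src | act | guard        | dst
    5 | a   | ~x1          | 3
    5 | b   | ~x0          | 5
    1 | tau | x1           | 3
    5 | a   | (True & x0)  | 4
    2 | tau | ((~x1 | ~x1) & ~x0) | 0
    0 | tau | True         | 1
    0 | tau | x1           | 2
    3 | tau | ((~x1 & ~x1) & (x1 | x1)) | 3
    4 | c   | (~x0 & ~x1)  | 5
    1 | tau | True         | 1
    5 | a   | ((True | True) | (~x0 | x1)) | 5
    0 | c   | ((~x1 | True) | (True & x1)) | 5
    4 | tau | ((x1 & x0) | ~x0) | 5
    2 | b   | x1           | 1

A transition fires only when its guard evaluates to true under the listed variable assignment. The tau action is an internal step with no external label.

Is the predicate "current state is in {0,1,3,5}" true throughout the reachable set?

Answer: INVARIANT HOLDS

Analysis:
Safe = {0,1,3,5}
Reachable = {0,1,3,5}
  0: ok
  1: ok
  3: ok
  5: ok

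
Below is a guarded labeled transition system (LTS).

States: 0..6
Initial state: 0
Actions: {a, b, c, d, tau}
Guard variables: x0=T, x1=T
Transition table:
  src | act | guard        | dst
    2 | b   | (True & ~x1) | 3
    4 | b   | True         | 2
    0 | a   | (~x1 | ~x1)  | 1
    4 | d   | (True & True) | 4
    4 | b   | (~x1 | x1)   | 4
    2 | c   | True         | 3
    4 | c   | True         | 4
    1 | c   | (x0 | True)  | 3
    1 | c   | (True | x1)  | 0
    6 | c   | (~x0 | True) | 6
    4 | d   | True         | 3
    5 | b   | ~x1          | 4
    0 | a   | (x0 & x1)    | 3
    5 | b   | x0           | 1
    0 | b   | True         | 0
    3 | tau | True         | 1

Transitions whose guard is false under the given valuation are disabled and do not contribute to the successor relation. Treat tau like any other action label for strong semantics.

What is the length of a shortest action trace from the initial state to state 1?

Answer: 2

Analysis:
BFS to 1:
  L0 = {0}
  L1 = {3}
  L2 = {1}
1 enters at depth 2; path a·tau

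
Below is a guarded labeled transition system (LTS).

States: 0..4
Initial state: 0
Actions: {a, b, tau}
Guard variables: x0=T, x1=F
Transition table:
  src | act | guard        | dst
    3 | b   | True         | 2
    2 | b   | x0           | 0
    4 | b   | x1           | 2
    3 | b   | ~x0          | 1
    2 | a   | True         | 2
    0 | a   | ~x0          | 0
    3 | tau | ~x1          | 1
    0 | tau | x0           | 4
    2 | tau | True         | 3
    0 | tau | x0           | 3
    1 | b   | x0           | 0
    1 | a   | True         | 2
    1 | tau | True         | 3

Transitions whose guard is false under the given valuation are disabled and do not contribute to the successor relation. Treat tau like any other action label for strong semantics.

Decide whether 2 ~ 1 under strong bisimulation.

Answer: BISIMILAR

Trace:
Compute ~ classes (split until stable):
  round 0: {{0,1,2,3,4}}
  round 1: {{0},{1,2},{3},{4}}
4 equivalence class(es) (converged in 2)
[2]={1,2}  [1]={1,2}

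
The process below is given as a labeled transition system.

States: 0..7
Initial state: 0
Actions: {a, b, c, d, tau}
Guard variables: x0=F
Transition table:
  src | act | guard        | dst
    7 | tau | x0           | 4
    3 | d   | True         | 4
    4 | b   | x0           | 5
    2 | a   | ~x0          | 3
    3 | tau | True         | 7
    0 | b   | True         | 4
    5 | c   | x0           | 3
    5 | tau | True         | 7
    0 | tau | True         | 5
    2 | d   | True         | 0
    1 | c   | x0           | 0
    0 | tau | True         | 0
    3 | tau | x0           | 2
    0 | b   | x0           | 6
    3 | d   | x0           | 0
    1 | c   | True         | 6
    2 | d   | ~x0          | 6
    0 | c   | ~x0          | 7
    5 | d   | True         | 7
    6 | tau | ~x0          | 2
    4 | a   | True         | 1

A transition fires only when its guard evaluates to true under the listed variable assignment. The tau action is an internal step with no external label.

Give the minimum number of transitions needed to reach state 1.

Layered search for 1:
  L0 = {0}
  L1 = {4,5,7}
  L2 = {1}
first hit 1 at d=2 via b·a

Answer: 2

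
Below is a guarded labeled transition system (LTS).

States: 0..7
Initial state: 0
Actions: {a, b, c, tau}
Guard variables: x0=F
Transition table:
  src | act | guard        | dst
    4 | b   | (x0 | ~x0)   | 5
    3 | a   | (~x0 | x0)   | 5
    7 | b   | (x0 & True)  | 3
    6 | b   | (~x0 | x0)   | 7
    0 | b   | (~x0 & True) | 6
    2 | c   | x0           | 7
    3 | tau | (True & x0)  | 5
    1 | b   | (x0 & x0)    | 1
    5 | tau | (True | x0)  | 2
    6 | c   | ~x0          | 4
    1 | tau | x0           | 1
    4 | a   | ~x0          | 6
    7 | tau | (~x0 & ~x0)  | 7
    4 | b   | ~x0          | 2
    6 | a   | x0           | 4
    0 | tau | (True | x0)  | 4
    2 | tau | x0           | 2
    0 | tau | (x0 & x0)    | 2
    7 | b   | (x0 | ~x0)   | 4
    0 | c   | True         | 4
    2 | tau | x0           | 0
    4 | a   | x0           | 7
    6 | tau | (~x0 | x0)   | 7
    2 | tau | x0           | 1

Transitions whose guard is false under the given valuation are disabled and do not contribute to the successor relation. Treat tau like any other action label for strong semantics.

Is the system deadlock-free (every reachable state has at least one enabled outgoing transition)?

Reachable = {0,2,4,5,6,7}
  0: b→6  c→4  tau→4  [3 exit(s)]
  2: ∅  [no exit]
  4: a→6  b→2  b→5  [3 exit(s)]
  5: tau→2  [1 exit(s)]
  6: b→7  c→4  tau→7  [3 exit(s)]
  7: b→4  tau→7  [2 exit(s)]
trace reaching 2: tau·b

Answer: DEADLOCK at state 2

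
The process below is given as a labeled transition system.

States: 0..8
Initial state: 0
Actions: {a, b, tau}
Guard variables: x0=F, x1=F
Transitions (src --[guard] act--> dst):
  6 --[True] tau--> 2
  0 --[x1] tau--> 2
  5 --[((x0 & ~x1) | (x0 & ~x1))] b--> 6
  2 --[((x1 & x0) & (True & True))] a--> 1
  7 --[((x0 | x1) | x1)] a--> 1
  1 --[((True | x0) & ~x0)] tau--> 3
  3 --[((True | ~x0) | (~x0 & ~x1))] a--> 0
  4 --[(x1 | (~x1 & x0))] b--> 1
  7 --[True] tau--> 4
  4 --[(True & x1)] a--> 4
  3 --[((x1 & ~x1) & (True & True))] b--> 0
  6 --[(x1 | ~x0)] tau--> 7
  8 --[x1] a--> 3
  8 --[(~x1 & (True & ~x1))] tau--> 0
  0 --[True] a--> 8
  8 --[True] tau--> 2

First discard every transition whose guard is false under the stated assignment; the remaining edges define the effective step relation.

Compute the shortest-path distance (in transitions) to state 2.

Answer: 2

Trace:
BFS to 2:
  Layer 0: {0}
  Layer 1: {8}
  Layer 2: {2}
depth(2)=2, e.g. a·tau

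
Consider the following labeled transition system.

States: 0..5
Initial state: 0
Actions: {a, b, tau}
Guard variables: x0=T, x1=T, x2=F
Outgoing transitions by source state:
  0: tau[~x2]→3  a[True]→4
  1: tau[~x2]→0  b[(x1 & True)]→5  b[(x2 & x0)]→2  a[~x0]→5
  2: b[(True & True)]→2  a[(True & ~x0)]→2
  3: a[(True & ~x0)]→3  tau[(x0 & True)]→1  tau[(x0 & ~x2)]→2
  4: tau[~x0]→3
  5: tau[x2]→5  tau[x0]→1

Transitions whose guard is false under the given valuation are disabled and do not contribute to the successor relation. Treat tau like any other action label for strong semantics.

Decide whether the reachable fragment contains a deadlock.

Answer: DEADLOCK at state 4

Trace:
Reachable = {0,1,2,3,4,5}
  0: a→4  tau→3  [2 out]
  1: b→5  tau→0  [2 out]
  2: b→2  [1 out]
  3: tau→1  tau→2  [2 out]
  4: ∅  [deadlock]
  5: tau→1  [1 out]
Path to 4: a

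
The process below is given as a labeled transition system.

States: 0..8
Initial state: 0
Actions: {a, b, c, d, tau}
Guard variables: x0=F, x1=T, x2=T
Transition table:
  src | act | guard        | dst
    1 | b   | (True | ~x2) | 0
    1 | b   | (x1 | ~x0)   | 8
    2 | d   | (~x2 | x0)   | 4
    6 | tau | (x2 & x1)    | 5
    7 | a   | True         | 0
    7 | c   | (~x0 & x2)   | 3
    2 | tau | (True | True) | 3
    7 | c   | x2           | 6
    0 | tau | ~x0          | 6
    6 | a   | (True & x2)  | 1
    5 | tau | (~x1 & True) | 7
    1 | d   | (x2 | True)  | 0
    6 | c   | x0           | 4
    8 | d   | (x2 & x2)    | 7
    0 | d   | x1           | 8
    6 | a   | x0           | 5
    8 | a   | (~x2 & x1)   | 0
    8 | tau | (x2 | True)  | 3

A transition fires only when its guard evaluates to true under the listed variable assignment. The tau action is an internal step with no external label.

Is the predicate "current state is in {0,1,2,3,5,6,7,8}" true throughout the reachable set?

Answer: INVARIANT HOLDS

Trace:
Safe = {0,1,2,3,5,6,7,8}
Reachable = {0,1,3,5,6,7,8}
  0: ✓
  1: ✓
  3: ✓
  5: ✓
  6: ✓
  7: ✓
  8: ✓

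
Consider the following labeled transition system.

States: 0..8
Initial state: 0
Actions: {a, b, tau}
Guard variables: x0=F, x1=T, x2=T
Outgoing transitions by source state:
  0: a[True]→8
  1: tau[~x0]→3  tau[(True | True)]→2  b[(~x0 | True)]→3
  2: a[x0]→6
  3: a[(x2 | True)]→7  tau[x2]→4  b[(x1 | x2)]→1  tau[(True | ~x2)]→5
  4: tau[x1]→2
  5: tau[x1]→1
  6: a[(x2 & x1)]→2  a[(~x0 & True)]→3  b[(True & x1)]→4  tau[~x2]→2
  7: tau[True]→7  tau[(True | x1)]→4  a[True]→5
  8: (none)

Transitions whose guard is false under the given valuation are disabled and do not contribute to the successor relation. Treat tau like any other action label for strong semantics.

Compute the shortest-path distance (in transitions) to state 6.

Breadth-first toward 6:
  depth 0: {0}
  depth 1: {8}
6 never appears.

Answer: UNREACHABLE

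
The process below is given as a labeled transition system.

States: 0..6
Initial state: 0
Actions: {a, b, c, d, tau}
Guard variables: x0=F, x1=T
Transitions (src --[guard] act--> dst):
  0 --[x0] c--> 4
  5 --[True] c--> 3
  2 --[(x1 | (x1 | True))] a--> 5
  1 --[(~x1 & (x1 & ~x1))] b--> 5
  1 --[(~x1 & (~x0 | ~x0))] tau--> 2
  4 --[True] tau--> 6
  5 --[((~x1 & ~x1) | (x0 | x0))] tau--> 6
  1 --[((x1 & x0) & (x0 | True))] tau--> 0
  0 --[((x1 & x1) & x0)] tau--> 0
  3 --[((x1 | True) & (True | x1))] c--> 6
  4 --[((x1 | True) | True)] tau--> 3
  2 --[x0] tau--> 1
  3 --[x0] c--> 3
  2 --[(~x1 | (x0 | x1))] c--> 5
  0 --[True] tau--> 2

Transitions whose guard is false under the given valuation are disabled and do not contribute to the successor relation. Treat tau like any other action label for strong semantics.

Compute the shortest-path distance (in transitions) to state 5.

BFS to 5:
  depth 0: {0}
  depth 1: {2}
  depth 2: {5}
5 enters at depth 2; path tau·a

Answer: 2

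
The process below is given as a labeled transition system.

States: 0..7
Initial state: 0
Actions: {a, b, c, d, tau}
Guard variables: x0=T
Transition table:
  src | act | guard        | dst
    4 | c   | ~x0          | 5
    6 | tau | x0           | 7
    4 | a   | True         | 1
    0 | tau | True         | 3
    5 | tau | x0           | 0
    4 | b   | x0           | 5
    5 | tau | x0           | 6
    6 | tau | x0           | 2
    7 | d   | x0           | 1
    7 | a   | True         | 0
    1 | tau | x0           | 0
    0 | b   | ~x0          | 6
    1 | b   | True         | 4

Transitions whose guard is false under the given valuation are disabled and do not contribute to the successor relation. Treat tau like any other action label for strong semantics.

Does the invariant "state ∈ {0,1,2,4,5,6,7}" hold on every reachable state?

Allowed set {0,1,2,4,5,6,7}
Reachable = {0,3}
  0: safe
  3: ✗ unsafe
reach 3 via tau — violates

Answer: INVARIANT VIOLATED at state 3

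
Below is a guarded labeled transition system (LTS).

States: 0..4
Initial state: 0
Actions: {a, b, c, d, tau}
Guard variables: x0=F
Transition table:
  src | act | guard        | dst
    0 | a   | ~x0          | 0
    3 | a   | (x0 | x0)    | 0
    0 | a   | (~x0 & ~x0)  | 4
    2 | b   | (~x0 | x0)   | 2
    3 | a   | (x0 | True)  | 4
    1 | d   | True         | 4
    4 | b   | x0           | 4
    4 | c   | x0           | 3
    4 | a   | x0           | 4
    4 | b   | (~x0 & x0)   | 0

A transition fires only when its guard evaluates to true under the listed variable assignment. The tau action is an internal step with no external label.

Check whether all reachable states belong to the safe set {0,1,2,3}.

Inv-set: {0,1,2,3}
Reach set: {0,4}
  0: safe
  4: VIOLATES
counterexample path to 4: a

Answer: INVARIANT VIOLATED at state 4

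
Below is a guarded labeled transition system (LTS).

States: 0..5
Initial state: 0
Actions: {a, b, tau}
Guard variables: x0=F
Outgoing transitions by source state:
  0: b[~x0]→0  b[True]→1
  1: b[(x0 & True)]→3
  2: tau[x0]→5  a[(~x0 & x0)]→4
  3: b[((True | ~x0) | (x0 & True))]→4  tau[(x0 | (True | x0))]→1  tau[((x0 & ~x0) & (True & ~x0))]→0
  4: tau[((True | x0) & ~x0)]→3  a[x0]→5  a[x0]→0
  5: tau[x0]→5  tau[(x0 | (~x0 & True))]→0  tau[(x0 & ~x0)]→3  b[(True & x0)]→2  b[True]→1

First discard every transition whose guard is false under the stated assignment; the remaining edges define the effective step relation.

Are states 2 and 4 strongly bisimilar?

Compute ~ classes (split until stable):
  P[0] = {{0,1,2,3,4,5}}
  P[1] = {{0},{1,2},{3,5},{4}}
  P[2] = {{0},{1,2},{3},{4},{5}}
Fixed point at round 3; 5 class(es).
class of 2: {1,2}; class of 4: {4}

Answer: NOT BISIMILAR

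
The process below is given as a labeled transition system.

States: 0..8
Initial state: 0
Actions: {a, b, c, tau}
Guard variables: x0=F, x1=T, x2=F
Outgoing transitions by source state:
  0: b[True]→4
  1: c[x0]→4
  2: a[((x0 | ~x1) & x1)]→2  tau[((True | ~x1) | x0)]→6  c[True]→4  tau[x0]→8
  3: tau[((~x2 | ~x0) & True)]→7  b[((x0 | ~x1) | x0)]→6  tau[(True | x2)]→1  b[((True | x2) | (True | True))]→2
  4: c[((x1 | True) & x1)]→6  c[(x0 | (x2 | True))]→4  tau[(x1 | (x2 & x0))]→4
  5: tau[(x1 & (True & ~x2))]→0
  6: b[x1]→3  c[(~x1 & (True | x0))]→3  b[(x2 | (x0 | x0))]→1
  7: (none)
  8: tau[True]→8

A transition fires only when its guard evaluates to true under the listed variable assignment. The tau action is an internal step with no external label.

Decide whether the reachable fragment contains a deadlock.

Reach set: {0,1,2,3,4,6,7}
  0: b→4  [1 exit(s)]
  1: ∅  [STUCK]
  2: c→4  tau→6  [2 exit(s)]
  3: b→2  tau→1  tau→7  [3 exit(s)]
  4: c→4  c→6  tau→4  [3 exit(s)]
  6: b→3  [1 exit(s)]
  7: ∅  [STUCK]
Path to 1: b·c·b·tau

Answer: DEADLOCK at state 1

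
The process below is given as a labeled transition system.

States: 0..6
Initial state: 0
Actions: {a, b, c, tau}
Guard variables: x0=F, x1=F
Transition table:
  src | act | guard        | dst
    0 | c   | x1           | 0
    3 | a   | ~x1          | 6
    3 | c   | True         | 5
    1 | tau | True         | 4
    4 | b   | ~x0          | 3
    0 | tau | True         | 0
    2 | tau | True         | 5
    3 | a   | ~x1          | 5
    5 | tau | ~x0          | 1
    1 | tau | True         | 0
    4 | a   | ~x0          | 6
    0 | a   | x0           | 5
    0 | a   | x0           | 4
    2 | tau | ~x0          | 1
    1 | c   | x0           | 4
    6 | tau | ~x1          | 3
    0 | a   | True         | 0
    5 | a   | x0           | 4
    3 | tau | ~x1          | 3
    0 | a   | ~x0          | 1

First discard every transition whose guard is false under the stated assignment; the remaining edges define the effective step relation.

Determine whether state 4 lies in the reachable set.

Answer: REACHABLE

Trace:
After dropping false guards: 15 live edges.
L0 = {0}
L1 = {1}  cumulative {0,1}
L2 = {4}  cumulative {0,1,4}
L3 = {3,6}  cumulative {0,1,3,4,6}
L4 = {5}  cumulative {0,1,3,4,5,6}
R = {0,1,3,4,5,6}
trace reaching 4: a·tau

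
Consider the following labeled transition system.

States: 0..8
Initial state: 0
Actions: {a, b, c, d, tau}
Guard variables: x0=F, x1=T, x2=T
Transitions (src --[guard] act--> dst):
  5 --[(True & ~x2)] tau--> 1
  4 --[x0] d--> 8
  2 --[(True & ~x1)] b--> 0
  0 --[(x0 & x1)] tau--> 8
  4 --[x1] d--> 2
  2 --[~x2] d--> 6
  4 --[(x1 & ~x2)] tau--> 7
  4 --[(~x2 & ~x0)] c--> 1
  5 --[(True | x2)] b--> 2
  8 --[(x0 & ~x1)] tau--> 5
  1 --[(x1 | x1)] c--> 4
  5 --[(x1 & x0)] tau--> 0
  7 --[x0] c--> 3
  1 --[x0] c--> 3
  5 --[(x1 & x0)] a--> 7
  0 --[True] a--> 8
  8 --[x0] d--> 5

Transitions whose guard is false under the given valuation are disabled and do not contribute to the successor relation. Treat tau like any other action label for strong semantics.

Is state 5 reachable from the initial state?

Answer: UNREACHABLE

Trace:
Guard filter leaves 4 enabled edge(s).
L0 = {0}
L1 = {8}  now seen {0,8}
R = {0,8}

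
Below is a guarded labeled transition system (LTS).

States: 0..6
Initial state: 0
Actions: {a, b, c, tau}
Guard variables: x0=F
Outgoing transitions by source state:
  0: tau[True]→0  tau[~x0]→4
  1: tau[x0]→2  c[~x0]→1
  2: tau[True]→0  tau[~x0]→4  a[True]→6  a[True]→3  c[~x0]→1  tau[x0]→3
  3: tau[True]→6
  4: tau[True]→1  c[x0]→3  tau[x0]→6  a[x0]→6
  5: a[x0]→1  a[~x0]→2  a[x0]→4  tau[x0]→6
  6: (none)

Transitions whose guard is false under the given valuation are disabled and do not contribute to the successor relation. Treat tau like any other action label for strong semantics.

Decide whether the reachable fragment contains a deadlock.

Reachable = {0,1,4}
  0: tau→0  tau→4  [2 exit(s)]
  1: c→1  [1 exit(s)]
  4: tau→1  [1 exit(s)]

Answer: DEADLOCK-FREE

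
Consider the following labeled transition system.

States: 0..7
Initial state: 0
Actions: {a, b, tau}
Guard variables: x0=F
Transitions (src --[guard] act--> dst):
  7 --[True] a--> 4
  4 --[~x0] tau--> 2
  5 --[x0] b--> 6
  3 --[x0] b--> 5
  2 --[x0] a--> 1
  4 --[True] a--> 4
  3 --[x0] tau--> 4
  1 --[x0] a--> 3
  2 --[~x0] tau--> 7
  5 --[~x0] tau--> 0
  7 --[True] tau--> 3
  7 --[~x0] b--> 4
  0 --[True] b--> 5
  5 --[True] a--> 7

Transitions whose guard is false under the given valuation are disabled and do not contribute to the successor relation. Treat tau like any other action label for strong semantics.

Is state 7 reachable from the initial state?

Guard filter leaves 9 enabled edge(s).
L0 = {0}
L1 = {5}  cumulative {0,5}
L2 = {7}  cumulative {0,5,7}
L3 = {3,4}  cumulative {0,3,4,5,7}
L4 = {2}  cumulative {0,2,3,4,5,7}
Reach set: {0,2,3,4,5,7}
trace reaching 7: b·a

Answer: REACHABLE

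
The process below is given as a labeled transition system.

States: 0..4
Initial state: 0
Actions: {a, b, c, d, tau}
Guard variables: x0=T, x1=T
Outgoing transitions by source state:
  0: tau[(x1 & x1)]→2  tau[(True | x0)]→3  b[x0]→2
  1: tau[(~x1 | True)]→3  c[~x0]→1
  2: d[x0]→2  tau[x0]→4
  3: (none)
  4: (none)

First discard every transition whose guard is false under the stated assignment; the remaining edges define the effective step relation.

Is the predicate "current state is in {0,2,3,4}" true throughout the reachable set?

Allowed set {0,2,3,4}
R = {0,2,3,4}
  0: ok
  2: ok
  3: ok
  4: ok

Answer: INVARIANT HOLDS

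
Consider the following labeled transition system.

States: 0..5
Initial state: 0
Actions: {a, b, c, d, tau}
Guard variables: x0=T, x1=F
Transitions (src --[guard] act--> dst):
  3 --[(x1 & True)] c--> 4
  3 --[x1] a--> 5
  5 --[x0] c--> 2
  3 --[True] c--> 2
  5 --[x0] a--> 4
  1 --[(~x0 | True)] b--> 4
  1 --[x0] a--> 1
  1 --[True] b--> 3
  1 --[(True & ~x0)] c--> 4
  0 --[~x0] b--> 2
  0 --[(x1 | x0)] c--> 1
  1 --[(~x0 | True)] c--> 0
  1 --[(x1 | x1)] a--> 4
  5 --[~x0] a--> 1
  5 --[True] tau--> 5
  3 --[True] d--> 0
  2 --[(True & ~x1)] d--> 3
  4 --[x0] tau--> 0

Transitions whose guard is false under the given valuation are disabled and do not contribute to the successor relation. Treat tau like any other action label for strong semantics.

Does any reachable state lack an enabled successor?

Reach set: {0,1,2,3,4}
  0: c→1  [deg 1]
  1: a→1  b→3  b→4  c→0  [deg 4]
  2: d→3  [deg 1]
  3: c→2  d→0  [deg 2]
  4: tau→0  [deg 1]

Answer: DEADLOCK-FREE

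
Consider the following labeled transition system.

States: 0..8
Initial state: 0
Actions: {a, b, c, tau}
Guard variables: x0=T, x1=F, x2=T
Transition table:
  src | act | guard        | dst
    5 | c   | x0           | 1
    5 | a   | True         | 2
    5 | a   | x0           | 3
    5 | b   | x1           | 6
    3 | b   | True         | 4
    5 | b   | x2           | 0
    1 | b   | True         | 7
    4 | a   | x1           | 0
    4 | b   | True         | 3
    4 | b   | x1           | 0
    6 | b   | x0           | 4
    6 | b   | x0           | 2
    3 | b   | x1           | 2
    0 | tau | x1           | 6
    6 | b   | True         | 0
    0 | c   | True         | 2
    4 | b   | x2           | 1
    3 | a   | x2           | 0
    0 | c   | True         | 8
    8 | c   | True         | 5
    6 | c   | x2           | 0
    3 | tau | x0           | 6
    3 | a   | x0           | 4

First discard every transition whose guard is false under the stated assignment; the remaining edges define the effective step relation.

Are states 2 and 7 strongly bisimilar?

Answer: BISIMILAR

Trace:
Refine partition for ~:
  P[0] = {{0,1,2,3,4,5,6,7,8}}
  P[1] = {{0,8},{1,4},{2,7},{3},{5},{6}}
  P[2] = {{0},{1},{2,7},{3},{4},{5},{6},{8}}
8 equivalence class(es) (converged in 3)
2∈{2,7}, 7∈{2,7}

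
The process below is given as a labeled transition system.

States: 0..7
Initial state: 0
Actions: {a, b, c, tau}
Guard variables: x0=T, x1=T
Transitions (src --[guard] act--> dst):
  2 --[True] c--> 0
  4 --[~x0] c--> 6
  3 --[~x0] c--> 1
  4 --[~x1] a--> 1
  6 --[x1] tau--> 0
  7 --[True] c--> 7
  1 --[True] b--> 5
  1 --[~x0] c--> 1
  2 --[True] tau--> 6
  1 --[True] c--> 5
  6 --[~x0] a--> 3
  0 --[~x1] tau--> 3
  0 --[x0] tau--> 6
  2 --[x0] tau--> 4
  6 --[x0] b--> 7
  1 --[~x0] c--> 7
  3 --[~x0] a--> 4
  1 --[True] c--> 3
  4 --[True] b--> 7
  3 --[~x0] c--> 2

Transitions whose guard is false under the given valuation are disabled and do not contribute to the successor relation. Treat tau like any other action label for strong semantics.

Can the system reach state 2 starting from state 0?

Answer: UNREACHABLE

Working:
Guard filter leaves 11 enabled edge(s).
Layer 0: {0}
Layer 1: {6}  cumulative {0,6}
Layer 2: {7}  cumulative {0,6,7}
R = {0,6,7}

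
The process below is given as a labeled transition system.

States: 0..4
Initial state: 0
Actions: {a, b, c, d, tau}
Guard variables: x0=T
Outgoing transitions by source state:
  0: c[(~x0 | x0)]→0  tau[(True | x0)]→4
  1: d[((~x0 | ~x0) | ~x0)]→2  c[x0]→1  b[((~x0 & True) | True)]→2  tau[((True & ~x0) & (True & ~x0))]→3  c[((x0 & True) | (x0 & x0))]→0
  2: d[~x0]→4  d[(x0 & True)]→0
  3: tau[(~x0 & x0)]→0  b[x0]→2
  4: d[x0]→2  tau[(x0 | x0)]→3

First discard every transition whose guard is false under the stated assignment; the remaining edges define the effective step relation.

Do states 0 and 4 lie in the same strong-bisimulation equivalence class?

Answer: NOT BISIMILAR

Working:
Refine partition for ~:
  P[0] = {{0,1,2,3,4}}
  P[1] = {{0},{1},{2},{3},{4}}
5 equivalence class(es) (converged in 2)
class of 0: {0}; class of 4: {4}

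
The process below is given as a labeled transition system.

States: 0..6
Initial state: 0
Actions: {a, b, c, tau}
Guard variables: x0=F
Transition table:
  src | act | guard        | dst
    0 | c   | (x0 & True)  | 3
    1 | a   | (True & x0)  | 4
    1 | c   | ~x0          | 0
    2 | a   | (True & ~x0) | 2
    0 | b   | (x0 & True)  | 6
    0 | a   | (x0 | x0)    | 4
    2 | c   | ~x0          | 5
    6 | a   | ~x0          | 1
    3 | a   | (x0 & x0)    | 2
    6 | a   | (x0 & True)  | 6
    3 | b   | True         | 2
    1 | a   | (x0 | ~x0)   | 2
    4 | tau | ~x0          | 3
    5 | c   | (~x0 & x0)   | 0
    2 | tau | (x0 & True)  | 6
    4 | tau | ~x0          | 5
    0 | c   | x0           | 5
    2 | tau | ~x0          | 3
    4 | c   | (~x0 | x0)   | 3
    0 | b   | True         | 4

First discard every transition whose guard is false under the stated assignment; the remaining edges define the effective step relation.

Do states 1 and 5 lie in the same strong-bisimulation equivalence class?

Answer: NOT BISIMILAR

Trace:
Refine partition for ~:
  P[0] = {{0,1,2,3,4,5,6}}
  P[1] = {{0,3},{1},{2},{4},{5},{6}}
  P[2] = {{0},{1},{2},{3},{4},{5},{6}}
Fixed point at round 3; 7 class(es).
class of 1: {1}; class of 5: {5}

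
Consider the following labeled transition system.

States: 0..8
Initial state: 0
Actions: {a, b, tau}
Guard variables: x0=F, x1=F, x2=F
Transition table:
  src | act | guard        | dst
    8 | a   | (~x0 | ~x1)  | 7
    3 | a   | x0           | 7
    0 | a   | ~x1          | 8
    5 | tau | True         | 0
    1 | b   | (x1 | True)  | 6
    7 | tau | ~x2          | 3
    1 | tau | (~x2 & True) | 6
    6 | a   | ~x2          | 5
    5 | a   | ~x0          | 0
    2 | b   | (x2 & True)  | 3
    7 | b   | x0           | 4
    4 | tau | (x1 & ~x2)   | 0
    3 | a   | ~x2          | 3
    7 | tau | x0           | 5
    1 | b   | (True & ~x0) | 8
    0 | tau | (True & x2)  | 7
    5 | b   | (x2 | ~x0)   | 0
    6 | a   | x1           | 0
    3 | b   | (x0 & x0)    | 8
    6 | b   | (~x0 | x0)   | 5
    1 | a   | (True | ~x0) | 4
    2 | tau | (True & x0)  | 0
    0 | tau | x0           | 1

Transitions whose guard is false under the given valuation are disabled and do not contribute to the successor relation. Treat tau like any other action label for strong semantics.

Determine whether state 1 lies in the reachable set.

Answer: UNREACHABLE

Trace:
13 transition(s) survive guard evaluation.
depth 0: {0}
depth 1: {8}  cumulative {0,8}
depth 2: {7}  cumulative {0,7,8}
depth 3: {3}  cumulative {0,3,7,8}
R = {0,3,7,8}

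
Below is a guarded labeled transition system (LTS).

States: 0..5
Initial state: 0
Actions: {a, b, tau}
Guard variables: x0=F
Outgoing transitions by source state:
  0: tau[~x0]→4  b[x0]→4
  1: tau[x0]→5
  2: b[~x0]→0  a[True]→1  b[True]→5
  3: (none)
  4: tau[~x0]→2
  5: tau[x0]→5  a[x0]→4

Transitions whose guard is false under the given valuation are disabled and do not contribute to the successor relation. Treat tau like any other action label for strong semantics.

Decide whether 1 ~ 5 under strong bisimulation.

Answer: BISIMILAR

Analysis:
Bisimulation quotient by refinement:
  round 0: {{0,1,2,3,4,5}}
  round 1: {{0,4},{1,3,5},{2}}
  round 2: {{0},{1,3,5},{2},{4}}
stable after 3 split(s): 4 block(s)
[1]={1,3,5}  [5]={1,3,5}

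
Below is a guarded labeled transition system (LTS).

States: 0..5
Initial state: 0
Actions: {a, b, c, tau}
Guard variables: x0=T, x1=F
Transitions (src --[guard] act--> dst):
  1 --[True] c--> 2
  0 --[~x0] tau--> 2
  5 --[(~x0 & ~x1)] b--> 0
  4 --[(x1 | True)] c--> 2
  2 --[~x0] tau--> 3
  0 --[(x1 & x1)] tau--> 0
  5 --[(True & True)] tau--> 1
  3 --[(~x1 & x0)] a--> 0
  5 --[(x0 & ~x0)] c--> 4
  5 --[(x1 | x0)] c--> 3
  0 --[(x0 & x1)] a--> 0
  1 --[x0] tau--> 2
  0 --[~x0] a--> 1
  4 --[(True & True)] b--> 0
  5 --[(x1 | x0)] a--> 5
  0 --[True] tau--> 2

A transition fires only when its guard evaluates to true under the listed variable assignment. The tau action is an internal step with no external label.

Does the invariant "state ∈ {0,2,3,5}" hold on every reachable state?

Safe = {0,2,3,5}
Reach set: {0,2}
  0: ✓
  2: ✓

Answer: INVARIANT HOLDS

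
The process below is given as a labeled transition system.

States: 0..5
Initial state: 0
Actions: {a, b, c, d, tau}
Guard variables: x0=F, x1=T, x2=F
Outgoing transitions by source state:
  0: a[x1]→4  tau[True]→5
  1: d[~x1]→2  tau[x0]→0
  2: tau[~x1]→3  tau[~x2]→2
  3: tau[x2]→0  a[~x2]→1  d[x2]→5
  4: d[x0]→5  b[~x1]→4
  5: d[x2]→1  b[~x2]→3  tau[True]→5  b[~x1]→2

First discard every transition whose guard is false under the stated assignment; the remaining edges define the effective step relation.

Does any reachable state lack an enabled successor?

R = {0,1,3,4,5}
  0: a→4  tau→5  [2 exit(s)]
  1: ∅  [deadlock]
  3: a→1  [1 exit(s)]
  4: ∅  [deadlock]
  5: b→3  tau→5  [2 exit(s)]
witness 1: tau·b·a

Answer: DEADLOCK at state 1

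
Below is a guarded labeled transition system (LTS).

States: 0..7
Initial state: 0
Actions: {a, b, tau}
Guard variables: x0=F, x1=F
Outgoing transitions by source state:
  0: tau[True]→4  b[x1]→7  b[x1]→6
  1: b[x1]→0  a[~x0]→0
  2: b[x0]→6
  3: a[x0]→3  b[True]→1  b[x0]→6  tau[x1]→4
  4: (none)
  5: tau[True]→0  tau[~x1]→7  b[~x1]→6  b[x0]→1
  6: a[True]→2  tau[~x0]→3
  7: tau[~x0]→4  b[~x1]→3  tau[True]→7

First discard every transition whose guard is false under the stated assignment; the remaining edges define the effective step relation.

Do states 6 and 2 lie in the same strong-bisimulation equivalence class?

Answer: NOT BISIMILAR

Analysis:
Refine partition for ~:
  round 0: {{0,1,2,3,4,5,6,7}}
  round 1: {{0},{1},{2,4},{3},{5,7},{6}}
  round 2: {{0},{1},{2,4},{3},{5},{6},{7}}
Fixed point at round 3; 7 class(es).
[6]={6}  [2]={2,4}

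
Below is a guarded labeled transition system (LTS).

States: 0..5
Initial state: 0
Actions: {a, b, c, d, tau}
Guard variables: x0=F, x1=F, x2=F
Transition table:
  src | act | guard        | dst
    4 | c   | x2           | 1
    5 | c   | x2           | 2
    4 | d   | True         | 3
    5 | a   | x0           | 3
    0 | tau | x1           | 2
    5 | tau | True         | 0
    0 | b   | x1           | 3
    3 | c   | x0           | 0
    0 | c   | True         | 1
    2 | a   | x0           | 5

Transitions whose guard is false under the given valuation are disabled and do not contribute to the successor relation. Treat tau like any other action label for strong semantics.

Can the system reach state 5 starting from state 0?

Answer: UNREACHABLE

Working:
3 transition(s) survive guard evaluation.
L0 = {0}
L1 = {1}  cumulative {0,1}
R = {0,1}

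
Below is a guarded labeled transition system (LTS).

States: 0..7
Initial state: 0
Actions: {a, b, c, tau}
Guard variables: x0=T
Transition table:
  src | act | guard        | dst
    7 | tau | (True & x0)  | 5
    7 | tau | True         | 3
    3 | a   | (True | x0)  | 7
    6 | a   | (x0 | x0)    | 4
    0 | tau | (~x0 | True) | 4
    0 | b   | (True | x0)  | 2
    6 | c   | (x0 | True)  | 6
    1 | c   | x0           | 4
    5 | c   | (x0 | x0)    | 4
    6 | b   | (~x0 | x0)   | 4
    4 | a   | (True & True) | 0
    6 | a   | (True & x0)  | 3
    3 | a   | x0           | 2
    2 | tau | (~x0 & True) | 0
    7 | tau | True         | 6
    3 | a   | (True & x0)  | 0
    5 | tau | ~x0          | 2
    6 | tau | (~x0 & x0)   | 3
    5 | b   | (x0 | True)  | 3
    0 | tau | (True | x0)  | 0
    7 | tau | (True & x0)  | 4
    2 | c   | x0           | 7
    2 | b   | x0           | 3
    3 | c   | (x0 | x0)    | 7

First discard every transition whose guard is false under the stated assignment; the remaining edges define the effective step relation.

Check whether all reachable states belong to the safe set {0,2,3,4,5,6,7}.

Safe = {0,2,3,4,5,6,7}
Reachable = {0,2,3,4,5,6,7}
  0: ok
  2: ok
  3: ok
  4: ok
  5: ok
  6: ok
  7: ok

Answer: INVARIANT HOLDS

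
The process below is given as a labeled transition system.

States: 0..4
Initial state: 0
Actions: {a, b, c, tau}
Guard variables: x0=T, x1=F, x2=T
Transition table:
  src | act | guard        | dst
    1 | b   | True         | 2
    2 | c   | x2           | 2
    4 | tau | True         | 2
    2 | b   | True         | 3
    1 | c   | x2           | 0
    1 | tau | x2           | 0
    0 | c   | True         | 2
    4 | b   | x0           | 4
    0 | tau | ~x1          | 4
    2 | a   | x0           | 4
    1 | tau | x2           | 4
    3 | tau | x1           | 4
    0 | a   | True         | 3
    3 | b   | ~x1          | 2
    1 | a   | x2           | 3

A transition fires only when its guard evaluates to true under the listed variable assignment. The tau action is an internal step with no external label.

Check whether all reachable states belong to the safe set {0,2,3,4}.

Allowed set {0,2,3,4}
R = {0,2,3,4}
  0: ✓
  2: ✓
  3: ✓
  4: ✓

Answer: INVARIANT HOLDS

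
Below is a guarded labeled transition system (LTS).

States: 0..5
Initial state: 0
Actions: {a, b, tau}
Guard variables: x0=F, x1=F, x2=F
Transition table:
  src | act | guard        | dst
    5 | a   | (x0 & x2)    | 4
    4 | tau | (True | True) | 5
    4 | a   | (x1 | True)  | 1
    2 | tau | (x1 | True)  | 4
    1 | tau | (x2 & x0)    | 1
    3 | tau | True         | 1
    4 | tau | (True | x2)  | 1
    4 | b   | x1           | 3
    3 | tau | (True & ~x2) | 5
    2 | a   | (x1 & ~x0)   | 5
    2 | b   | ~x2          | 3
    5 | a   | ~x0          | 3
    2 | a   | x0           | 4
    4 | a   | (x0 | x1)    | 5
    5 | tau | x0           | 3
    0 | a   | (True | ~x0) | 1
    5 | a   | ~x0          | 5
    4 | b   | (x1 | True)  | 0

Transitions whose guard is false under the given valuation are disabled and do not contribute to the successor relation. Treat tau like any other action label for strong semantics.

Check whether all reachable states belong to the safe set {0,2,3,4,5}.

Answer: INVARIANT VIOLATED at state 1

Analysis:
Inv-set: {0,2,3,4,5}
R = {0,1}
  0: ok
  1: ✗ unsafe
witness against invariant: a → 1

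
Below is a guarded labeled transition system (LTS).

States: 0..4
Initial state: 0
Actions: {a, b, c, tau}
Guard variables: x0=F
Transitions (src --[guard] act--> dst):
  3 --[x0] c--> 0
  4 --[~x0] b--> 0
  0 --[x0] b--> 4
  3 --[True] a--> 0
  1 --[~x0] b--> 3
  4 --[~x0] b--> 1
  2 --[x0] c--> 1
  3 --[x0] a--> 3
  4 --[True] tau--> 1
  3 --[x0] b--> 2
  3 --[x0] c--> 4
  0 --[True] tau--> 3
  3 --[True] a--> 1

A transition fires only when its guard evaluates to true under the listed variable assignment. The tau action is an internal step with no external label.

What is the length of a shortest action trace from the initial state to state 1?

Breadth-first toward 1:
  Layer 0: {0}
  Layer 1: {3}
  Layer 2: {1}
first hit 1 at d=2 via tau·a

Answer: 2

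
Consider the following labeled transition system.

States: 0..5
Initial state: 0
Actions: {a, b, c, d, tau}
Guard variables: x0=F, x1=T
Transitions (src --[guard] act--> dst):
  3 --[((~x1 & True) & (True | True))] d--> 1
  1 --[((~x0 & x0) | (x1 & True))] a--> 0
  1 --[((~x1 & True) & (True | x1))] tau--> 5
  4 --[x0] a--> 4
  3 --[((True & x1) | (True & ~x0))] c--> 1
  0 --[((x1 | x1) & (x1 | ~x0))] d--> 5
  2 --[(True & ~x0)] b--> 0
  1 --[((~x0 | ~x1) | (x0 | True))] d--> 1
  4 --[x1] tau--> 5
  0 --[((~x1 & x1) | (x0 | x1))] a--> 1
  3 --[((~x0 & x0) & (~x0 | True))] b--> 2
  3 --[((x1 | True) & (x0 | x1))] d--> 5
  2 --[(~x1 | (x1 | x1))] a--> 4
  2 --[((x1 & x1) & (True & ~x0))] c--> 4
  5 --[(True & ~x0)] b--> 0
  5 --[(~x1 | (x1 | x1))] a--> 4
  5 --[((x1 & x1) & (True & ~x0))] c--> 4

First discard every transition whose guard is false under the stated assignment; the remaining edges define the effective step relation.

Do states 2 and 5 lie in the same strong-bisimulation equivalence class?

Refine partition for ~:
  round 0: {{0,1,2,3,4,5}}
  round 1: {{0,1},{2,5},{3},{4}}
  round 2: {{0},{1},{2,5},{3},{4}}
Fixed point at round 3; 5 class(es).
[2]={2,5}  [5]={2,5}

Answer: BISIMILAR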